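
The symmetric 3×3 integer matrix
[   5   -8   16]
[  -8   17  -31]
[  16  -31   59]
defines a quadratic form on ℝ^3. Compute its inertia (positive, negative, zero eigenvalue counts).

step 0: pivot 5 → sign +
step 1: pivot 21/5 → sign +
step 2: pivot 6/7 → sign +
signature = (3, 0, 0)

Answer: (3, 0, 0)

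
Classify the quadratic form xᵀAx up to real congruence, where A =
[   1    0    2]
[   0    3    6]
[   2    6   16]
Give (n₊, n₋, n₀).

step 0: pivot 1 → sign +
step 1: pivot 3 → sign +
step 2: row/col 2 already zero → sign 0
signature = (2, 0, 1)

Answer: (2, 0, 1)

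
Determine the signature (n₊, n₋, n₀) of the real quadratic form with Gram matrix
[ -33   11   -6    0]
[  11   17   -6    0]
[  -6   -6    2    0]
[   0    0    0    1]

Answer: (2, 2, 0)

Derivation:
step 0: pivot -33 → sign −
step 1: pivot 62/3 → sign +
step 2: pivot -2/341 → sign −
step 3: pivot 1 → sign +
signature = (2, 2, 0)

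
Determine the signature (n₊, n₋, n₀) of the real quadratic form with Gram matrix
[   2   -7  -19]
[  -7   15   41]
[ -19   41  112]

Answer: (1, 2, 0)

Derivation:
step 0: pivot 2 → sign +
step 1: pivot -19/2 → sign −
step 2: pivot -1/19 → sign −
signature = (1, 2, 0)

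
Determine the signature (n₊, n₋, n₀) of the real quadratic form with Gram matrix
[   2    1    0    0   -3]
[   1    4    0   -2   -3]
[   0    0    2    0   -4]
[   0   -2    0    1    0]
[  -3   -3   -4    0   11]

step 0: pivot 2 → sign +
step 1: pivot 7/2 → sign +
step 2: pivot 2 → sign +
step 3: pivot -1/7 → sign −
step 4: pivot 3 → sign +
signature = (4, 1, 0)

Answer: (4, 1, 0)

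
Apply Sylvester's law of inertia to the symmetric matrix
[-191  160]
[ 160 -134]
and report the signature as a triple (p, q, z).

Answer: (1, 1, 0)

Derivation:
step 0: pivot -191 → sign −
step 1: pivot 6/191 → sign +
signature = (1, 1, 0)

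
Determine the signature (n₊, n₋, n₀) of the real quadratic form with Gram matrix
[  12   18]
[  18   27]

Answer: (1, 0, 1)

Derivation:
step 0: pivot 12 → sign +
step 1: row/col 1 already zero → sign 0
signature = (1, 0, 1)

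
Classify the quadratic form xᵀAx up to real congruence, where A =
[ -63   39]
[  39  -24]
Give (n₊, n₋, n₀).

step 0: pivot -63 → sign −
step 1: pivot 1/7 → sign +
signature = (1, 1, 0)

Answer: (1, 1, 0)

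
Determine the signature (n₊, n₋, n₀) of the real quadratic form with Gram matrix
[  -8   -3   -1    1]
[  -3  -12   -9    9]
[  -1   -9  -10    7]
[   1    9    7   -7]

step 0: pivot -8 → sign −
step 1: pivot -87/8 → sign −
step 2: pivot -88/29 → sign −
step 3: pivot -3/88 → sign −
signature = (0, 4, 0)

Answer: (0, 4, 0)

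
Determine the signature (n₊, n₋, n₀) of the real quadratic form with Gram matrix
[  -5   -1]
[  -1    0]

Answer: (1, 1, 0)

Derivation:
step 0: pivot -5 → sign −
step 1: pivot 1/5 → sign +
signature = (1, 1, 0)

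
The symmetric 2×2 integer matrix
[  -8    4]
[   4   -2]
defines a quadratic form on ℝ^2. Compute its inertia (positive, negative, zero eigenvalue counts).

step 0: pivot -8 → sign −
step 1: row/col 1 already zero → sign 0
signature = (0, 1, 1)

Answer: (0, 1, 1)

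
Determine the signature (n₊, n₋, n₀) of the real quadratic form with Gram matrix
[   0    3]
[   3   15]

Answer: (1, 1, 0)

Derivation:
step 0: pivot 15 → sign +
step 1: pivot -3/5 → sign −
signature = (1, 1, 0)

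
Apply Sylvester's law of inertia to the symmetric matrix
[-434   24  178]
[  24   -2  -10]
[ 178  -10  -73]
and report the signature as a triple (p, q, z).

Answer: (1, 2, 0)

Derivation:
step 0: pivot -434 → sign −
step 1: pivot -146/217 → sign −
step 2: pivot 3/73 → sign +
signature = (1, 2, 0)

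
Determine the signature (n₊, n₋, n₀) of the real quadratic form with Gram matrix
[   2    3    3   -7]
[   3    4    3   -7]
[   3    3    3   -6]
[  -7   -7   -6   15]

step 0: pivot 2 → sign +
step 1: pivot -1/2 → sign −
step 2: pivot 3 → sign +
step 3: pivot 3 → sign +
signature = (3, 1, 0)

Answer: (3, 1, 0)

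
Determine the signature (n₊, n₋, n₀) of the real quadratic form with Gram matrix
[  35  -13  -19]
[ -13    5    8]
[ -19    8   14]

step 0: pivot 35 → sign +
step 1: pivot 6/35 → sign +
step 2: pivot -3/2 → sign −
signature = (2, 1, 0)

Answer: (2, 1, 0)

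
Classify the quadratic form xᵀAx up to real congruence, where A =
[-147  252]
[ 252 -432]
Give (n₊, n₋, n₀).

Answer: (0, 1, 1)

Derivation:
step 0: pivot -147 → sign −
step 1: row/col 1 already zero → sign 0
signature = (0, 1, 1)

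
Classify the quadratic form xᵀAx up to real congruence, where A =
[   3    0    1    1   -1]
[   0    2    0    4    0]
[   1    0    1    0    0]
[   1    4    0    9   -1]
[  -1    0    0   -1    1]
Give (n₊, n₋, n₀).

step 0: pivot 3 → sign +
step 1: pivot 2 → sign +
step 2: pivot 2/3 → sign +
step 3: pivot 1/2 → sign +
step 4: row/col 4 already zero → sign 0
signature = (4, 0, 1)

Answer: (4, 0, 1)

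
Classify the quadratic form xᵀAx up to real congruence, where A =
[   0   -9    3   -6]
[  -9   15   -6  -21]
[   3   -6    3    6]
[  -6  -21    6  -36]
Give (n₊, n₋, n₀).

step 0: pivot 15 → sign +
step 1: pivot -27/5 → sign −
step 2: pivot 2/3 → sign +
step 3: pivot -3/2 → sign −
signature = (2, 2, 0)

Answer: (2, 2, 0)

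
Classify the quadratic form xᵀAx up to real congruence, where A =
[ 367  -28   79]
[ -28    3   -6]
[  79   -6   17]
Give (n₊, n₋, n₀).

Answer: (2, 1, 0)

Derivation:
step 0: pivot 367 → sign +
step 1: pivot 317/367 → sign +
step 2: pivot -2/317 → sign −
signature = (2, 1, 0)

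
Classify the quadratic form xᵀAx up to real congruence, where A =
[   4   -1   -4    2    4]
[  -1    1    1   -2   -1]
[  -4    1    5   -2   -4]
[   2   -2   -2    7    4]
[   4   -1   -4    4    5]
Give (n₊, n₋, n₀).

Answer: (4, 1, 0)

Derivation:
step 0: pivot 4 → sign +
step 1: pivot 3/4 → sign +
step 2: pivot 1 → sign +
step 3: pivot 3 → sign +
step 4: pivot -1/3 → sign −
signature = (4, 1, 0)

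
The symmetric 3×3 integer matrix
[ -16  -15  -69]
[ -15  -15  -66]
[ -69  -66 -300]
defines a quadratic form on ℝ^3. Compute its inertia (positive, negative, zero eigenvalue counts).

Answer: (0, 3, 0)

Derivation:
step 0: pivot -16 → sign −
step 1: pivot -15/16 → sign −
step 2: pivot -3/5 → sign −
signature = (0, 3, 0)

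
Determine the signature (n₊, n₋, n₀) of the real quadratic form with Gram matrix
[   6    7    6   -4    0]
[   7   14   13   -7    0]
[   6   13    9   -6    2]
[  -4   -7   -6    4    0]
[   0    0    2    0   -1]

step 0: pivot 6 → sign +
step 1: pivot 35/6 → sign +
step 2: pivot -111/35 → sign −
step 3: pivot 50/111 → sign +
step 4: pivot 3/25 → sign +
signature = (4, 1, 0)

Answer: (4, 1, 0)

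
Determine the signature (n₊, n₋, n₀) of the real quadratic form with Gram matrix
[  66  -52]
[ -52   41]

Answer: (2, 0, 0)

Derivation:
step 0: pivot 66 → sign +
step 1: pivot 1/33 → sign +
signature = (2, 0, 0)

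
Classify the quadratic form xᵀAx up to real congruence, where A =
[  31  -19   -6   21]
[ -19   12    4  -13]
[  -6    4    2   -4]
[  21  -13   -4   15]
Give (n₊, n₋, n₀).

step 0: pivot 31 → sign +
step 1: pivot 11/31 → sign +
step 2: pivot 6/11 → sign +
step 3: pivot 2/3 → sign +
signature = (4, 0, 0)

Answer: (4, 0, 0)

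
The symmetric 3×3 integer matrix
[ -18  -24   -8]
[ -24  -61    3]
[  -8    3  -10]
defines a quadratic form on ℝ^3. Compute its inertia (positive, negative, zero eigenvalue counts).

step 0: pivot -18 → sign −
step 1: pivot -29 → sign −
step 2: pivot -1/261 → sign −
signature = (0, 3, 0)

Answer: (0, 3, 0)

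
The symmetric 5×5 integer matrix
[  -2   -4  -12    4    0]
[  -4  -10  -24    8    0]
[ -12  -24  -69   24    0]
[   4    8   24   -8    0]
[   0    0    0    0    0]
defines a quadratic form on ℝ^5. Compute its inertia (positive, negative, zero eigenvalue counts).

step 0: pivot -2 → sign −
step 1: pivot -2 → sign −
step 2: pivot 3 → sign +
step 3: row/col 3 already zero → sign 0
step 4: row/col 4 already zero → sign 0
signature = (1, 2, 2)

Answer: (1, 2, 2)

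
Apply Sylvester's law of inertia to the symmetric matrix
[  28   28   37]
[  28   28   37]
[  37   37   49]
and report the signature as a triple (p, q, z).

step 0: pivot 28 → sign +
step 1: pivot 3/28 → sign +
step 2: row/col 2 already zero → sign 0
signature = (2, 0, 1)

Answer: (2, 0, 1)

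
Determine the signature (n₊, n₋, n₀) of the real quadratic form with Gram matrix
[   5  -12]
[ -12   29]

step 0: pivot 5 → sign +
step 1: pivot 1/5 → sign +
signature = (2, 0, 0)

Answer: (2, 0, 0)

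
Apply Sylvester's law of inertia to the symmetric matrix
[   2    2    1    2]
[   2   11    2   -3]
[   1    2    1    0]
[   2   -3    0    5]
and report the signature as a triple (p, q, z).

step 0: pivot 2 → sign +
step 1: pivot 9 → sign +
step 2: pivot 7/18 → sign +
step 3: pivot -2/7 → sign −
signature = (3, 1, 0)

Answer: (3, 1, 0)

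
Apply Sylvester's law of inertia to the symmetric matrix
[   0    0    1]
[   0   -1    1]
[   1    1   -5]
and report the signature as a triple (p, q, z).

step 0: pivot -1 → sign −
step 1: pivot -4 → sign −
step 2: pivot 1/4 → sign +
signature = (1, 2, 0)

Answer: (1, 2, 0)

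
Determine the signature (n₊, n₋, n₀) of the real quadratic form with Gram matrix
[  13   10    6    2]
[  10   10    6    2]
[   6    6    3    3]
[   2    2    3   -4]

step 0: pivot 13 → sign +
step 1: pivot 30/13 → sign +
step 2: pivot -3/5 → sign −
step 3: pivot 1 → sign +
signature = (3, 1, 0)

Answer: (3, 1, 0)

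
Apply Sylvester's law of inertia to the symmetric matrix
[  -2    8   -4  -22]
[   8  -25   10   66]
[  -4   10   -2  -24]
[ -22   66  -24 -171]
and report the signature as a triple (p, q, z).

Answer: (3, 1, 0)

Derivation:
step 0: pivot -2 → sign −
step 1: pivot 7 → sign +
step 2: pivot 6/7 → sign +
step 3: pivot 1/3 → sign +
signature = (3, 1, 0)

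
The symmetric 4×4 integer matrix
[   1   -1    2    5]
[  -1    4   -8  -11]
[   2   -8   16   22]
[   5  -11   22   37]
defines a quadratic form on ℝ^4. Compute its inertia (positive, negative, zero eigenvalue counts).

Answer: (2, 0, 2)

Derivation:
step 0: pivot 1 → sign +
step 1: pivot 3 → sign +
step 2: row/col 2 already zero → sign 0
step 3: row/col 3 already zero → sign 0
signature = (2, 0, 2)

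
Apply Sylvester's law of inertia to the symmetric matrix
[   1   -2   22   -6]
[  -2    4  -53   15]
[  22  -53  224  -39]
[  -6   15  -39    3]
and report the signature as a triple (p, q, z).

step 0: pivot 1 → sign +
step 1: pivot -260 → sign −
step 2: pivot 81/260 → sign +
step 3: pivot 1/9 → sign +
signature = (3, 1, 0)

Answer: (3, 1, 0)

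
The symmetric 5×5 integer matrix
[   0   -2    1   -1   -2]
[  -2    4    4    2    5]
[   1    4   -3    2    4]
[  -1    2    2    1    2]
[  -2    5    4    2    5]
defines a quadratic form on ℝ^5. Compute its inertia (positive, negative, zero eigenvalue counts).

step 0: pivot 4 → sign +
step 1: pivot -1 → sign −
step 2: pivot 2 → sign +
step 3: pivot -9/8 → sign −
step 4: pivot 2/9 → sign +
signature = (3, 2, 0)

Answer: (3, 2, 0)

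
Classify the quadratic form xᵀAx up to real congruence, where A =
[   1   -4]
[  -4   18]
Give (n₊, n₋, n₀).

Answer: (2, 0, 0)

Derivation:
step 0: pivot 1 → sign +
step 1: pivot 2 → sign +
signature = (2, 0, 0)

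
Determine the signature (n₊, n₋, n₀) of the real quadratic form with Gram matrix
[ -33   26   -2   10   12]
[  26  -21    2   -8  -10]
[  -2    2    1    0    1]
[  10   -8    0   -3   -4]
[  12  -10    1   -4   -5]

Answer: (2, 3, 0)

Derivation:
step 0: pivot -33 → sign −
step 1: pivot -17/33 → sign −
step 2: pivot 25/17 → sign +
step 3: pivot -7/25 → sign −
step 4: pivot 2/7 → sign +
signature = (2, 3, 0)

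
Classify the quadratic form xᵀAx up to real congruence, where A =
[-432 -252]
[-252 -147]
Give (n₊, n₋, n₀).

step 0: pivot -432 → sign −
step 1: row/col 1 already zero → sign 0
signature = (0, 1, 1)

Answer: (0, 1, 1)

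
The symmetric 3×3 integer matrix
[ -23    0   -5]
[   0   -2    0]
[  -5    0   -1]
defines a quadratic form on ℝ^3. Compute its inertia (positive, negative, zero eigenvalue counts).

step 0: pivot -23 → sign −
step 1: pivot -2 → sign −
step 2: pivot 2/23 → sign +
signature = (1, 2, 0)

Answer: (1, 2, 0)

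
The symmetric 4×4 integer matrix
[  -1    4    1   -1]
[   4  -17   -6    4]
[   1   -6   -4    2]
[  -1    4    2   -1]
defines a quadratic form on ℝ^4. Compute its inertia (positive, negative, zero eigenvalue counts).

Answer: (1, 3, 0)

Derivation:
step 0: pivot -1 → sign −
step 1: pivot -1 → sign −
step 2: pivot 1 → sign +
step 3: pivot -1 → sign −
signature = (1, 3, 0)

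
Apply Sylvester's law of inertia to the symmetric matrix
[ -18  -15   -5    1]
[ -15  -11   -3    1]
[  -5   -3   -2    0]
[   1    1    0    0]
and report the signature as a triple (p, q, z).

Answer: (2, 2, 0)

Derivation:
step 0: pivot -18 → sign −
step 1: pivot 3/2 → sign +
step 2: pivot -41/27 → sign −
step 3: pivot 6/41 → sign +
signature = (2, 2, 0)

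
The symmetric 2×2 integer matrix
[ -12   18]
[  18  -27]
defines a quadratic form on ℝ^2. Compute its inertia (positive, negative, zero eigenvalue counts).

step 0: pivot -12 → sign −
step 1: row/col 1 already zero → sign 0
signature = (0, 1, 1)

Answer: (0, 1, 1)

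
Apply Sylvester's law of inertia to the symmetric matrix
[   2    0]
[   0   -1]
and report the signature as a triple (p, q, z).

step 0: pivot 2 → sign +
step 1: pivot -1 → sign −
signature = (1, 1, 0)

Answer: (1, 1, 0)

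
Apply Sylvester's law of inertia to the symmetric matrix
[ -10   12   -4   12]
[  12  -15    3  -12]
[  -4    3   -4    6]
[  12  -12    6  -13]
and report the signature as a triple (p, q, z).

Answer: (1, 3, 0)

Derivation:
step 0: pivot -10 → sign −
step 1: pivot -3/5 → sign −
step 2: pivot 3 → sign +
step 3: pivot -1 → sign −
signature = (1, 3, 0)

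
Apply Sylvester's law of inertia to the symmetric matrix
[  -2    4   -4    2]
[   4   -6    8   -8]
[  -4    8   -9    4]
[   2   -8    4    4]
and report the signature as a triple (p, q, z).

step 0: pivot -2 → sign −
step 1: pivot 2 → sign +
step 2: pivot -1 → sign −
step 3: pivot -2 → sign −
signature = (1, 3, 0)

Answer: (1, 3, 0)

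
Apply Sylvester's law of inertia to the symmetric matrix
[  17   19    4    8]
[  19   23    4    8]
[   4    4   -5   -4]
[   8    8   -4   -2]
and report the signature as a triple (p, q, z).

Answer: (2, 2, 0)

Derivation:
step 0: pivot 17 → sign +
step 1: pivot 30/17 → sign +
step 2: pivot -91/15 → sign −
step 3: pivot -6/91 → sign −
signature = (2, 2, 0)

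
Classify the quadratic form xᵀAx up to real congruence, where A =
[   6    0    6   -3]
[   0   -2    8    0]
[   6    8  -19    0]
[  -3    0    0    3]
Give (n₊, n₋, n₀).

Answer: (3, 1, 0)

Derivation:
step 0: pivot 6 → sign +
step 1: pivot -2 → sign −
step 2: pivot 7 → sign +
step 3: pivot 3/14 → sign +
signature = (3, 1, 0)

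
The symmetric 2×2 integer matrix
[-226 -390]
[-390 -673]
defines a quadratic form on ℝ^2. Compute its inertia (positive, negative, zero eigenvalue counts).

step 0: pivot -226 → sign −
step 1: pivot 1/113 → sign +
signature = (1, 1, 0)

Answer: (1, 1, 0)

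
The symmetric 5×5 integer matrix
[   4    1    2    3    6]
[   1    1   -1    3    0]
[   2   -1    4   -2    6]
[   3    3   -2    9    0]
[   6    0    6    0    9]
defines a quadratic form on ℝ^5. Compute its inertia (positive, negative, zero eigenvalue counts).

step 0: pivot 4 → sign +
step 1: pivot 3/4 → sign +
step 2: pivot 2 → sign +
step 3: pivot -1/2 → sign −
step 4: pivot -3 → sign −
signature = (3, 2, 0)

Answer: (3, 2, 0)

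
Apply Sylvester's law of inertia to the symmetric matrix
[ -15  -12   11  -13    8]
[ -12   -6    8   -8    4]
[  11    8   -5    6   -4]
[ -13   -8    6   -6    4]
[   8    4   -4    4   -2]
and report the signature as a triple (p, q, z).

step 0: pivot -15 → sign −
step 1: pivot 18/5 → sign +
step 2: pivot 26/9 → sign +
step 3: pivot 43/78 → sign +
step 4: pivot 2/43 → sign +
signature = (4, 1, 0)

Answer: (4, 1, 0)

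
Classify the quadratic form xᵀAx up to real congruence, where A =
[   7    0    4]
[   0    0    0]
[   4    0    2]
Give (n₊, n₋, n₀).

step 0: pivot 7 → sign +
step 1: pivot -2/7 → sign −
step 2: row/col 2 already zero → sign 0
signature = (1, 1, 1)

Answer: (1, 1, 1)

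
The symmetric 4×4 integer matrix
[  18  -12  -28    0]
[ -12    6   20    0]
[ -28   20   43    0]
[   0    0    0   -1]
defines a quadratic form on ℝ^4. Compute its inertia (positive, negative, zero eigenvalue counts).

step 0: pivot 18 → sign +
step 1: pivot -2 → sign −
step 2: pivot 1/3 → sign +
step 3: pivot -1 → sign −
signature = (2, 2, 0)

Answer: (2, 2, 0)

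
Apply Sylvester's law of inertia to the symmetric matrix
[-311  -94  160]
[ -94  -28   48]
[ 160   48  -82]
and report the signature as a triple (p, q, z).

Answer: (1, 1, 1)

Derivation:
step 0: pivot -311 → sign −
step 1: pivot 128/311 → sign +
step 2: row/col 2 already zero → sign 0
signature = (1, 1, 1)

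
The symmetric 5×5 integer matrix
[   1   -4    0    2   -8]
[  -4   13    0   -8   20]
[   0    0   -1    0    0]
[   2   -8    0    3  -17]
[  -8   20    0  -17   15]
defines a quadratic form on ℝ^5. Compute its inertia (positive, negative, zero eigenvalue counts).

Answer: (1, 3, 1)

Derivation:
step 0: pivot 1 → sign +
step 1: pivot -3 → sign −
step 2: pivot -1 → sign −
step 3: pivot -1 → sign −
step 4: row/col 4 already zero → sign 0
signature = (1, 3, 1)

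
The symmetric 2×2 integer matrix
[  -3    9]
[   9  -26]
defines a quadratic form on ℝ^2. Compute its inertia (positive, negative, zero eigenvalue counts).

Answer: (1, 1, 0)

Derivation:
step 0: pivot -3 → sign −
step 1: pivot 1 → sign +
signature = (1, 1, 0)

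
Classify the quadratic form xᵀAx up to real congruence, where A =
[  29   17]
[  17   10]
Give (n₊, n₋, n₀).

Answer: (2, 0, 0)

Derivation:
step 0: pivot 29 → sign +
step 1: pivot 1/29 → sign +
signature = (2, 0, 0)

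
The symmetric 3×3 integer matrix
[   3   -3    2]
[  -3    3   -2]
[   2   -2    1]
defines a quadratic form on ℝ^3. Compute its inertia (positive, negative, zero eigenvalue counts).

step 0: pivot 3 → sign +
step 1: pivot -1/3 → sign −
step 2: row/col 2 already zero → sign 0
signature = (1, 1, 1)

Answer: (1, 1, 1)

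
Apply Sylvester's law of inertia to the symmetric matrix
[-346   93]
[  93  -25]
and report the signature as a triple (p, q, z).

step 0: pivot -346 → sign −
step 1: pivot -1/346 → sign −
signature = (0, 2, 0)

Answer: (0, 2, 0)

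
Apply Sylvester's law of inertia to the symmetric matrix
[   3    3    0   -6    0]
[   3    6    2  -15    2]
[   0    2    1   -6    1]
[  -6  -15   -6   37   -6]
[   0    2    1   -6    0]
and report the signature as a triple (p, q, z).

step 0: pivot 3 → sign +
step 1: pivot 3 → sign +
step 2: pivot -1/3 → sign −
step 3: pivot -2 → sign −
step 4: pivot -1 → sign −
signature = (2, 3, 0)

Answer: (2, 3, 0)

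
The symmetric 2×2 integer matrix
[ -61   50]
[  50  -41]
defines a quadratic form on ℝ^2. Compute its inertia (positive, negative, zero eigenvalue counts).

step 0: pivot -61 → sign −
step 1: pivot -1/61 → sign −
signature = (0, 2, 0)

Answer: (0, 2, 0)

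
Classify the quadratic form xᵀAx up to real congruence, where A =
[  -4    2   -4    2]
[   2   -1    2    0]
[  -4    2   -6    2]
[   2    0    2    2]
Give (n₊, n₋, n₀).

Answer: (1, 3, 0)

Derivation:
step 0: pivot -4 → sign −
step 1: pivot -2 → sign −
step 2: pivot 3 → sign +
step 3: pivot -1/3 → sign −
signature = (1, 3, 0)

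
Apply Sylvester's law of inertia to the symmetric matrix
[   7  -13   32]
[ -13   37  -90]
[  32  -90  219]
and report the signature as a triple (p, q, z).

step 0: pivot 7 → sign +
step 1: pivot 90/7 → sign +
step 2: pivot 1/45 → sign +
signature = (3, 0, 0)

Answer: (3, 0, 0)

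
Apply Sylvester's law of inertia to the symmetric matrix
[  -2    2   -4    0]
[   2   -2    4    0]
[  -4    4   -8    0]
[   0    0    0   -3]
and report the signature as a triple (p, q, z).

Answer: (0, 2, 2)

Derivation:
step 0: pivot -2 → sign −
step 1: pivot -3 → sign −
step 2: row/col 2 already zero → sign 0
step 3: row/col 3 already zero → sign 0
signature = (0, 2, 2)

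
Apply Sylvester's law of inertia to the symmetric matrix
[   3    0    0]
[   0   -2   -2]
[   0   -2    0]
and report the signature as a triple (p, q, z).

step 0: pivot 3 → sign +
step 1: pivot -2 → sign −
step 2: pivot 2 → sign +
signature = (2, 1, 0)

Answer: (2, 1, 0)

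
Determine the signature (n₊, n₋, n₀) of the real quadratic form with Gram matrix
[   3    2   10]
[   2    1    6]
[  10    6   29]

step 0: pivot 3 → sign +
step 1: pivot -1/3 → sign −
step 2: pivot -3 → sign −
signature = (1, 2, 0)

Answer: (1, 2, 0)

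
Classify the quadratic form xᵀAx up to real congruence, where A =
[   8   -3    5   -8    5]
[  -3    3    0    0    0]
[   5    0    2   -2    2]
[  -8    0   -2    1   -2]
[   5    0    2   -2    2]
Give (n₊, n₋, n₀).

step 0: pivot 8 → sign +
step 1: pivot 15/8 → sign +
step 2: pivot -3 → sign −
step 3: pivot 1/5 → sign +
step 4: row/col 4 already zero → sign 0
signature = (3, 1, 1)

Answer: (3, 1, 1)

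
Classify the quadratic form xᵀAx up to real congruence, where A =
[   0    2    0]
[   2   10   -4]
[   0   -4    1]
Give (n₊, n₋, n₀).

Answer: (2, 1, 0)

Derivation:
step 0: pivot 10 → sign +
step 1: pivot -2/5 → sign −
step 2: pivot 1 → sign +
signature = (2, 1, 0)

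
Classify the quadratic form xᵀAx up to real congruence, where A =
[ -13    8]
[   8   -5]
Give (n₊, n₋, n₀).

step 0: pivot -13 → sign −
step 1: pivot -1/13 → sign −
signature = (0, 2, 0)

Answer: (0, 2, 0)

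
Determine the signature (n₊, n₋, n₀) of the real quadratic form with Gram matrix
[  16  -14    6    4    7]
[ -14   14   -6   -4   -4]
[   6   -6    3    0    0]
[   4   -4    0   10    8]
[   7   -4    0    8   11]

Answer: (4, 1, 0)

Derivation:
step 0: pivot 16 → sign +
step 1: pivot 7/4 → sign +
step 2: pivot 3/7 → sign +
step 3: pivot 2 → sign +
step 4: pivot -3/2 → sign −
signature = (4, 1, 0)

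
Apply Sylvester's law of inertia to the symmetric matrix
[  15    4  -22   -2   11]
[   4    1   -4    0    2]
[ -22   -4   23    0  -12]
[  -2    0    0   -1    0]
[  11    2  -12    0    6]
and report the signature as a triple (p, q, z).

step 0: pivot 15 → sign +
step 1: pivot -1/15 → sign −
step 2: pivot 43 → sign +
step 3: pivot -15/43 → sign −
step 4: pivot -1/5 → sign −
signature = (2, 3, 0)

Answer: (2, 3, 0)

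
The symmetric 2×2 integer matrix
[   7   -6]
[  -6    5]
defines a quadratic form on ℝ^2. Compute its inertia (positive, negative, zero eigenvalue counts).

step 0: pivot 7 → sign +
step 1: pivot -1/7 → sign −
signature = (1, 1, 0)

Answer: (1, 1, 0)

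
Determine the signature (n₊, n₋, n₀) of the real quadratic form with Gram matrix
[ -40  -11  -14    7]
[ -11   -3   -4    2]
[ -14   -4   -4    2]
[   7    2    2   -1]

step 0: pivot -40 → sign −
step 1: pivot 1/40 → sign +
step 2: row/col 2 already zero → sign 0
step 3: row/col 3 already zero → sign 0
signature = (1, 1, 2)

Answer: (1, 1, 2)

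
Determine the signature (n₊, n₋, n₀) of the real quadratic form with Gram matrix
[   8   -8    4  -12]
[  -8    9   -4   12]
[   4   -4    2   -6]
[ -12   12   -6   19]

Answer: (3, 0, 1)

Derivation:
step 0: pivot 8 → sign +
step 1: pivot 1 → sign +
step 2: pivot 1 → sign +
step 3: row/col 3 already zero → sign 0
signature = (3, 0, 1)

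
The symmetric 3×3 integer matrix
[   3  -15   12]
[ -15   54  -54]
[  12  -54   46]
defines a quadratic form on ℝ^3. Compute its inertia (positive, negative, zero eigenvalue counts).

Answer: (1, 2, 0)

Derivation:
step 0: pivot 3 → sign +
step 1: pivot -21 → sign −
step 2: pivot -2/7 → sign −
signature = (1, 2, 0)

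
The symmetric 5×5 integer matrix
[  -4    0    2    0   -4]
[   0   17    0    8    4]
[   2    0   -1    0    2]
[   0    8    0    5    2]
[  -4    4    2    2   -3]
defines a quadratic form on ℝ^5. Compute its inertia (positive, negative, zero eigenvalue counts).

Answer: (3, 1, 1)

Derivation:
step 0: pivot -4 → sign −
step 1: pivot 17 → sign +
step 2: pivot 21/17 → sign +
step 3: pivot 1/21 → sign +
step 4: row/col 4 already zero → sign 0
signature = (3, 1, 1)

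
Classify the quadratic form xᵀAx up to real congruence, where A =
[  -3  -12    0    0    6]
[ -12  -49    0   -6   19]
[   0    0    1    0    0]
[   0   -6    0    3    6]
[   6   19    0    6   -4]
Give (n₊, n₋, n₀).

step 0: pivot -3 → sign −
step 1: pivot -1 → sign −
step 2: pivot 1 → sign +
step 3: pivot 39 → sign +
step 4: pivot -3/13 → sign −
signature = (2, 3, 0)

Answer: (2, 3, 0)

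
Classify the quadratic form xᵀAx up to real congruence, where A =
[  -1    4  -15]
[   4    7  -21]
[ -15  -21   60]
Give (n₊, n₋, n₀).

Answer: (1, 2, 0)

Derivation:
step 0: pivot -1 → sign −
step 1: pivot 23 → sign +
step 2: pivot -6/23 → sign −
signature = (1, 2, 0)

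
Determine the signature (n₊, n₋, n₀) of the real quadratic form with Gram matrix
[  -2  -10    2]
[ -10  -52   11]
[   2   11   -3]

Answer: (0, 3, 0)

Derivation:
step 0: pivot -2 → sign −
step 1: pivot -2 → sign −
step 2: pivot -1/2 → sign −
signature = (0, 3, 0)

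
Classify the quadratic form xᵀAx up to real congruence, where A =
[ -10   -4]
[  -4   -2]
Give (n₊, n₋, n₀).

Answer: (0, 2, 0)

Derivation:
step 0: pivot -10 → sign −
step 1: pivot -2/5 → sign −
signature = (0, 2, 0)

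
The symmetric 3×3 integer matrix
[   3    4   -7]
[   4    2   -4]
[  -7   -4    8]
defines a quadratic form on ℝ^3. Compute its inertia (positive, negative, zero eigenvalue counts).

Answer: (2, 1, 0)

Derivation:
step 0: pivot 3 → sign +
step 1: pivot -10/3 → sign −
step 2: pivot 1/5 → sign +
signature = (2, 1, 0)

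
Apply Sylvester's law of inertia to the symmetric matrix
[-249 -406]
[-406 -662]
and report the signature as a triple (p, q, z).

step 0: pivot -249 → sign −
step 1: pivot -2/249 → sign −
signature = (0, 2, 0)

Answer: (0, 2, 0)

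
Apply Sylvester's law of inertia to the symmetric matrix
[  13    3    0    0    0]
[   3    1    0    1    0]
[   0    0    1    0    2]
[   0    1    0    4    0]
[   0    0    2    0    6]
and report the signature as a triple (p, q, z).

step 0: pivot 13 → sign +
step 1: pivot 4/13 → sign +
step 2: pivot 1 → sign +
step 3: pivot 3/4 → sign +
step 4: pivot 2 → sign +
signature = (5, 0, 0)

Answer: (5, 0, 0)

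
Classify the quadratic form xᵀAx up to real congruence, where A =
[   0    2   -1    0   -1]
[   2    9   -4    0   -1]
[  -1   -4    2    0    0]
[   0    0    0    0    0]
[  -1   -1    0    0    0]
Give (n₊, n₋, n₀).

Answer: (3, 1, 1)

Derivation:
step 0: pivot 9 → sign +
step 1: pivot -4/9 → sign −
step 2: pivot 1/4 → sign +
step 3: pivot 1 → sign +
step 4: row/col 4 already zero → sign 0
signature = (3, 1, 1)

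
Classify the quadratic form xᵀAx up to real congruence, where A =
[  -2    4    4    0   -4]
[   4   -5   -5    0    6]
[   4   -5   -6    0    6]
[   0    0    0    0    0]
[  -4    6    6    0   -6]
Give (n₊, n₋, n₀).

step 0: pivot -2 → sign −
step 1: pivot 3 → sign +
step 2: pivot -1 → sign −
step 3: pivot 2/3 → sign +
step 4: row/col 4 already zero → sign 0
signature = (2, 2, 1)

Answer: (2, 2, 1)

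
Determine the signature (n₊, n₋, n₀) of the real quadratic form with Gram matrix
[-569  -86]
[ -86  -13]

step 0: pivot -569 → sign −
step 1: pivot -1/569 → sign −
signature = (0, 2, 0)

Answer: (0, 2, 0)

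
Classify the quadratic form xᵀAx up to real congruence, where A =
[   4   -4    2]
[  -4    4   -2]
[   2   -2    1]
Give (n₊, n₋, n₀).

step 0: pivot 4 → sign +
step 1: row/col 1 already zero → sign 0
step 2: row/col 2 already zero → sign 0
signature = (1, 0, 2)

Answer: (1, 0, 2)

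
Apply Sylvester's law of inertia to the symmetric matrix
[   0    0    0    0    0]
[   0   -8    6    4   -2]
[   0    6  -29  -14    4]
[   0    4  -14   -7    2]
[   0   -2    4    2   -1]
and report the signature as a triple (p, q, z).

step 0: pivot -8 → sign −
step 1: pivot -49/2 → sign −
step 2: pivot -3/49 → sign −
step 3: row/col 3 already zero → sign 0
step 4: row/col 4 already zero → sign 0
signature = (0, 3, 2)

Answer: (0, 3, 2)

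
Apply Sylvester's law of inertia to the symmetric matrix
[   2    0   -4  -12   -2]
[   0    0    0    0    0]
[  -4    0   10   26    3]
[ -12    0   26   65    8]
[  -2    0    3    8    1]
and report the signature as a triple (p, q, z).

Answer: (2, 2, 1)

Derivation:
step 0: pivot 2 → sign +
step 1: pivot 2 → sign +
step 2: pivot -9 → sign −
step 3: pivot -1/2 → sign −
step 4: row/col 4 already zero → sign 0
signature = (2, 2, 1)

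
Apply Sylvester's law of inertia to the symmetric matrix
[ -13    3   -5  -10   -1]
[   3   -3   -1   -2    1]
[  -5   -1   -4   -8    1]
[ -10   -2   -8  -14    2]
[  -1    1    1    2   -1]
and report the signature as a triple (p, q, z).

step 0: pivot -13 → sign −
step 1: pivot -30/13 → sign −
step 2: pivot -1/15 → sign −
step 3: pivot 2 → sign +
step 4: pivot 6 → sign +
signature = (2, 3, 0)

Answer: (2, 3, 0)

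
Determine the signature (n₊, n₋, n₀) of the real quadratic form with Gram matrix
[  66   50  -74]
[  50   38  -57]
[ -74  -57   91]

Answer: (3, 0, 0)

Derivation:
step 0: pivot 66 → sign +
step 1: pivot 4/33 → sign +
step 2: pivot 3/4 → sign +
signature = (3, 0, 0)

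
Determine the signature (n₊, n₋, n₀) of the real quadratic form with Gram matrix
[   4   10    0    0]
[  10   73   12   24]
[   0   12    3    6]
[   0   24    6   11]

Answer: (2, 1, 1)

Derivation:
step 0: pivot 4 → sign +
step 1: pivot 48 → sign +
step 2: pivot -1 → sign −
step 3: row/col 3 already zero → sign 0
signature = (2, 1, 1)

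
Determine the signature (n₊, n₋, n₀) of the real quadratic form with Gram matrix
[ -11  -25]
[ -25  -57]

Answer: (0, 2, 0)

Derivation:
step 0: pivot -11 → sign −
step 1: pivot -2/11 → sign −
signature = (0, 2, 0)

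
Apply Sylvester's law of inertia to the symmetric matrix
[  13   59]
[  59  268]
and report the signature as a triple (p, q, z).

step 0: pivot 13 → sign +
step 1: pivot 3/13 → sign +
signature = (2, 0, 0)

Answer: (2, 0, 0)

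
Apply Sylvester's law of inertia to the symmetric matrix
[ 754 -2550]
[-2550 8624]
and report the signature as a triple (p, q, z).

step 0: pivot 754 → sign +
step 1: pivot -2/377 → sign −
signature = (1, 1, 0)

Answer: (1, 1, 0)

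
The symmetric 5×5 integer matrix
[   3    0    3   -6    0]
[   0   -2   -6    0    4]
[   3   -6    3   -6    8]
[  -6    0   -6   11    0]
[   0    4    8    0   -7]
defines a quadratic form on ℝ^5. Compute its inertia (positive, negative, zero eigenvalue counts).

step 0: pivot 3 → sign +
step 1: pivot -2 → sign −
step 2: pivot 18 → sign +
step 3: pivot -1 → sign −
step 4: pivot 1/9 → sign +
signature = (3, 2, 0)

Answer: (3, 2, 0)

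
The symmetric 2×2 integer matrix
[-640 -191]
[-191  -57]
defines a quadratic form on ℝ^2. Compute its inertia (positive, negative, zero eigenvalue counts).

Answer: (1, 1, 0)

Derivation:
step 0: pivot -640 → sign −
step 1: pivot 1/640 → sign +
signature = (1, 1, 0)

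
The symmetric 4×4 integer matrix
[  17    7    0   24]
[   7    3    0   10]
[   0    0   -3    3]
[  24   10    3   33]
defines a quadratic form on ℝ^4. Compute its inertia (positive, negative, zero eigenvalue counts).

step 0: pivot 17 → sign +
step 1: pivot 2/17 → sign +
step 2: pivot -3 → sign −
step 3: pivot 2 → sign +
signature = (3, 1, 0)

Answer: (3, 1, 0)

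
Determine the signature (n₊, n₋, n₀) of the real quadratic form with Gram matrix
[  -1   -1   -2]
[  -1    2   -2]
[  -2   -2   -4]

step 0: pivot -1 → sign −
step 1: pivot 3 → sign +
step 2: row/col 2 already zero → sign 0
signature = (1, 1, 1)

Answer: (1, 1, 1)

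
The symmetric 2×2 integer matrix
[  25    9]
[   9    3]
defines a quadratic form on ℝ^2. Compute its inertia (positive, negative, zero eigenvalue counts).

step 0: pivot 25 → sign +
step 1: pivot -6/25 → sign −
signature = (1, 1, 0)

Answer: (1, 1, 0)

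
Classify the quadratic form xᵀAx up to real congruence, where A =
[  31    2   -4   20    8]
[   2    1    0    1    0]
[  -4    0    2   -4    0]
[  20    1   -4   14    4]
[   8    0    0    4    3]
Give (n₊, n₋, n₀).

step 0: pivot 31 → sign +
step 1: pivot 27/31 → sign +
step 2: pivot 38/27 → sign +
step 3: pivot -5/19 → sign −
step 4: pivot -1/5 → sign −
signature = (3, 2, 0)

Answer: (3, 2, 0)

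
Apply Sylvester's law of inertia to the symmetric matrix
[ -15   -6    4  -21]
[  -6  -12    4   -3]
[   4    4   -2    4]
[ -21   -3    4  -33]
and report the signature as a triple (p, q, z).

step 0: pivot -15 → sign −
step 1: pivot -48/5 → sign −
step 2: pivot -1/3 → sign −
step 3: pivot -3/8 → sign −
signature = (0, 4, 0)

Answer: (0, 4, 0)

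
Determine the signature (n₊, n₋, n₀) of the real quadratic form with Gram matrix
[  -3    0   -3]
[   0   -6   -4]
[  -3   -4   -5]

Answer: (1, 2, 0)

Derivation:
step 0: pivot -3 → sign −
step 1: pivot -6 → sign −
step 2: pivot 2/3 → sign +
signature = (1, 2, 0)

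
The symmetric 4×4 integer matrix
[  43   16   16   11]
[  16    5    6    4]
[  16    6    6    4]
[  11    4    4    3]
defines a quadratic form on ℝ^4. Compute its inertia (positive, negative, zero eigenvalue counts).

Answer: (2, 1, 1)

Derivation:
step 0: pivot 43 → sign +
step 1: pivot -41/43 → sign −
step 2: pivot 2/41 → sign +
step 3: row/col 3 already zero → sign 0
signature = (2, 1, 1)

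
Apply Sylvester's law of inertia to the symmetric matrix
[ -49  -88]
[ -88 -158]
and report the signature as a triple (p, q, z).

Answer: (1, 1, 0)

Derivation:
step 0: pivot -49 → sign −
step 1: pivot 2/49 → sign +
signature = (1, 1, 0)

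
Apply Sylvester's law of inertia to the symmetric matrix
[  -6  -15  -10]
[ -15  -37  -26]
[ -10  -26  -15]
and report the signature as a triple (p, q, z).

step 0: pivot -6 → sign −
step 1: pivot 1/2 → sign +
step 2: pivot -1/3 → sign −
signature = (1, 2, 0)

Answer: (1, 2, 0)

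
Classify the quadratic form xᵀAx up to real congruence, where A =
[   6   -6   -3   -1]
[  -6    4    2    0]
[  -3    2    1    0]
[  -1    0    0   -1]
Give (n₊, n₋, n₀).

Answer: (1, 2, 1)

Derivation:
step 0: pivot 6 → sign +
step 1: pivot -2 → sign −
step 2: pivot -2/3 → sign −
step 3: row/col 3 already zero → sign 0
signature = (1, 2, 1)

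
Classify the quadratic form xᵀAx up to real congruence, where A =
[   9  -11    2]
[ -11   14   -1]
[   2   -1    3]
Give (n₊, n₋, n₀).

Answer: (2, 1, 0)

Derivation:
step 0: pivot 9 → sign +
step 1: pivot 5/9 → sign +
step 2: pivot -6/5 → sign −
signature = (2, 1, 0)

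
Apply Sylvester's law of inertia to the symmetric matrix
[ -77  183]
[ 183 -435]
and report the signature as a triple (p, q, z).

Answer: (0, 2, 0)

Derivation:
step 0: pivot -77 → sign −
step 1: pivot -6/77 → sign −
signature = (0, 2, 0)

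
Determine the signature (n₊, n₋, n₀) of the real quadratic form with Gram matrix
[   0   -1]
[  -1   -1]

step 0: pivot -1 → sign −
step 1: pivot 1 → sign +
signature = (1, 1, 0)

Answer: (1, 1, 0)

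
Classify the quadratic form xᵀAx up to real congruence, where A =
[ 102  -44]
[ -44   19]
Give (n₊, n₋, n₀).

step 0: pivot 102 → sign +
step 1: pivot 1/51 → sign +
signature = (2, 0, 0)

Answer: (2, 0, 0)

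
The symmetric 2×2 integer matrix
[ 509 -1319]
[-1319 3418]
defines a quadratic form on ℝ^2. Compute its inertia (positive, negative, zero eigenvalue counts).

Answer: (2, 0, 0)

Derivation:
step 0: pivot 509 → sign +
step 1: pivot 1/509 → sign +
signature = (2, 0, 0)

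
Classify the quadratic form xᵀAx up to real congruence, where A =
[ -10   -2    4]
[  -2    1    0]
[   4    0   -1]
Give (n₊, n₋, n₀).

Answer: (2, 1, 0)

Derivation:
step 0: pivot -10 → sign −
step 1: pivot 7/5 → sign +
step 2: pivot 1/7 → sign +
signature = (2, 1, 0)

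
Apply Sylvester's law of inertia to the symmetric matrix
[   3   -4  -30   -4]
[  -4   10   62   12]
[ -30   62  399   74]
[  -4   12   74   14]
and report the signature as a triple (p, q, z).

Answer: (3, 1, 0)

Derivation:
step 0: pivot 3 → sign +
step 1: pivot 14/3 → sign +
step 2: pivot -33/7 → sign −
step 3: pivot 6/11 → sign +
signature = (3, 1, 0)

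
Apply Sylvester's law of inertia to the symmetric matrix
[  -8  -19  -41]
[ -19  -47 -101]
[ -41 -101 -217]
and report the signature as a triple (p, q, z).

Answer: (1, 2, 0)

Derivation:
step 0: pivot -8 → sign −
step 1: pivot -15/8 → sign −
step 2: pivot 2/15 → sign +
signature = (1, 2, 0)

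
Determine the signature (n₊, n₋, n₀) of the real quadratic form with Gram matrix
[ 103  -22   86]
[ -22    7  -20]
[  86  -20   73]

Answer: (3, 0, 0)

Derivation:
step 0: pivot 103 → sign +
step 1: pivot 237/103 → sign +
step 2: pivot 3/79 → sign +
signature = (3, 0, 0)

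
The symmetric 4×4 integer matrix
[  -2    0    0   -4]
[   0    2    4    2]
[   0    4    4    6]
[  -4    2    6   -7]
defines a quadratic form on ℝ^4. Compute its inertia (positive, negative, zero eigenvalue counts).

step 0: pivot -2 → sign −
step 1: pivot 2 → sign +
step 2: pivot -4 → sign −
step 3: row/col 3 already zero → sign 0
signature = (1, 2, 1)

Answer: (1, 2, 1)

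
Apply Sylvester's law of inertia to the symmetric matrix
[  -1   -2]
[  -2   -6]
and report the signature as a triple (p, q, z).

step 0: pivot -1 → sign −
step 1: pivot -2 → sign −
signature = (0, 2, 0)

Answer: (0, 2, 0)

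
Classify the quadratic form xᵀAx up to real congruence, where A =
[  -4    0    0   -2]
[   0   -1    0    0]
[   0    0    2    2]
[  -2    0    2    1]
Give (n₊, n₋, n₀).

Answer: (1, 2, 1)

Derivation:
step 0: pivot -4 → sign −
step 1: pivot -1 → sign −
step 2: pivot 2 → sign +
step 3: row/col 3 already zero → sign 0
signature = (1, 2, 1)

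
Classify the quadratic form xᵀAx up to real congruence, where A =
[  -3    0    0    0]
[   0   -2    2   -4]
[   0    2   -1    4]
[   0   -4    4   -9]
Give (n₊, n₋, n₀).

Answer: (1, 3, 0)

Derivation:
step 0: pivot -3 → sign −
step 1: pivot -2 → sign −
step 2: pivot 1 → sign +
step 3: pivot -1 → sign −
signature = (1, 3, 0)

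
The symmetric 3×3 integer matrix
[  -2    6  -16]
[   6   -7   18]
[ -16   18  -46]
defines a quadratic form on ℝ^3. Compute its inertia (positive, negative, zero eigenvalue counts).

step 0: pivot -2 → sign −
step 1: pivot 11 → sign +
step 2: pivot 2/11 → sign +
signature = (2, 1, 0)

Answer: (2, 1, 0)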